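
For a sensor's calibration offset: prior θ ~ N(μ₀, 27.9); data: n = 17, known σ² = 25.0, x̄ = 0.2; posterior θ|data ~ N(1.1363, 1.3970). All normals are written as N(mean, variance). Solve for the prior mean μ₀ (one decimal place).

μ₀ = 18.9

The posterior mean is a precision-weighted average: μ_n = (τ₀μ₀ + τ_data·x̄)/(τ₀+τ_data), with τ₀=1/σ₀² and τ_data=n/σ².
Here τ₀ = 1/27.9 = 0.035842 and τ_data = 17/25.0 = 0.680000, so τ_n = 0.715842.
Rearranging for μ₀: μ₀ = (μ_n·τ_n − τ_data·x̄)/τ₀ = (1.1363·0.715842 − 0.680000·0.2) / 0.035842 = 0.677411/0.035842 ≈ 18.9.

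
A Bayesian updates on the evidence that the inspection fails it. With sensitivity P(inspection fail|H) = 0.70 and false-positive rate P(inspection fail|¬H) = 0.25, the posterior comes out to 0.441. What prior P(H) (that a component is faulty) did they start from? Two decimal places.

P(H) = 0.22

In odds form, posterior odds = prior odds × likelihood ratio, so prior odds = posterior odds ÷ LR.
Posterior odds = 0.441/(1−0.441) = 0.7889. LR = 0.70/0.25 = 2.8000.
Prior odds = 0.7889/2.8000 = 0.2818, so P(H) = 0.2818/(1+0.2818) ≈ 0.22.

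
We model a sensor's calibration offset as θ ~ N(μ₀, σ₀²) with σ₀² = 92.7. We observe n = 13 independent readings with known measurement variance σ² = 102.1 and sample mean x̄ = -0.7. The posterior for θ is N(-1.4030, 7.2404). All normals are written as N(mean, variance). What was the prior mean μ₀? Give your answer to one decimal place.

With known observation variance, the Normal–Normal posterior has precision τ_n = τ₀ + n/σ² and mean μ_n = (τ₀μ₀ + (n/σ²)x̄)/τ_n.
Here τ₀ = 1/92.7 = 0.010787 and τ_data = 13/102.1 = 0.127326, so τ_n = 0.138113.
Rearranging for μ₀: μ₀ = (μ_n·τ_n − τ_data·x̄)/τ₀ = (-1.4030·0.138113 − 0.127326·-0.7) / 0.010787 = -0.104644/0.010787 ≈ -9.7.

μ₀ = -9.7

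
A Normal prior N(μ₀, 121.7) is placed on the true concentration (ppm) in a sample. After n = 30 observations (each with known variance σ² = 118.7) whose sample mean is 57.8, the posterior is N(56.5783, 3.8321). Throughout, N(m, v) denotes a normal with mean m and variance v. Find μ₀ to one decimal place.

μ₀ = 19.0

With known observation variance, the Normal–Normal posterior has precision τ_n = τ₀ + n/σ² and mean μ_n = (τ₀μ₀ + (n/σ²)x̄)/τ_n.
Here τ₀ = 1/121.7 = 0.008217 and τ_data = 30/118.7 = 0.252738, so τ_n = 0.260955.
Rearranging for μ₀: μ₀ = (μ_n·τ_n − τ_data·x̄)/τ₀ = (56.5783·0.260955 − 0.252738·57.8) / 0.008217 = 0.156134/0.008217 ≈ 19.0.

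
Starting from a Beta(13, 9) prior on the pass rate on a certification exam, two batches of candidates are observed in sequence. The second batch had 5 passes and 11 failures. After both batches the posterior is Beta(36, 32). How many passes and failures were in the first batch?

18 passes and 12 failures

Because Beta–binomial updating is additive in the counts, the combined data contributed (α_post−α_prior, β_post−β_prior) successes and failures.
Total across both batches: 36−13=23 passes, 32−9=23 failures.
Subtract the second batch: 23−5=18 passes and 23−11=12 failures.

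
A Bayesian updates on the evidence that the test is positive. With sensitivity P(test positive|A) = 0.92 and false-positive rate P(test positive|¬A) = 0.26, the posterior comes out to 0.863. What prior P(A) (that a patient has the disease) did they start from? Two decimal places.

P(A) = 0.64

Bayes' rule in odds form gives O(A|E) = O(A)·[P(E|A)/P(E|¬A)], hence O(A) = O(A|E)/LR.
Posterior odds = 0.863/(1−0.863) = 6.2993. LR = 0.92/0.26 = 3.5385.
Prior odds = 6.2993/3.5385 = 1.7802, so P(A) = 1.7802/(1+1.7802) ≈ 0.64.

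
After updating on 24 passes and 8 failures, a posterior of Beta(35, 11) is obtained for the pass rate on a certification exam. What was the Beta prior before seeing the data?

Beta is conjugate to the binomial likelihood: posterior = Beta(a+s, b+f).
So a = 35 − 24 = 11 and b = 11 − 8 = 3.

Beta(11, 3)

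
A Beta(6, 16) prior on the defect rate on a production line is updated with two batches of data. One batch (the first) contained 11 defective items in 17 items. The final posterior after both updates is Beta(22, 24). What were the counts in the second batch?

Sequential conjugate updates are equivalent to a single update on the pooled data, so total successes = posterior α − prior α and total failures = posterior β − prior β.
Total across both batches: 22−6=16 defective items, 24−16=8 good items.
Subtract the first batch: 16−11=5 defective items and 8−6=2 good items.

5 defective items and 2 good items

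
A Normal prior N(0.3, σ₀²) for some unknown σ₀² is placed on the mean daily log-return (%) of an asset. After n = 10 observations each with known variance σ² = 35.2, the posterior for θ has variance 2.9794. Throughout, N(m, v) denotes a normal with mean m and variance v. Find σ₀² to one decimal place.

For the Normal–Normal model with known σ², precisions add: τ_n = τ₀ + n/σ².
So 1/σ₀² = 1/2.9794 − 10/35.2 = 0.335638 − 0.284091 = 0.051547.
Hence σ₀² = 1/0.051547 ≈ 19.4.

σ₀² = 19.4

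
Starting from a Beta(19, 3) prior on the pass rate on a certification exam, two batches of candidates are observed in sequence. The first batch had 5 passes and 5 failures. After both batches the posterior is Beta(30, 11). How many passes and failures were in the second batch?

6 passes and 3 failures

Sequential conjugate updates are equivalent to a single update on the pooled data, so total successes = posterior α − prior α and total failures = posterior β − prior β.
Total across both batches: 30−19=11 passes, 11−3=8 failures.
Subtract the first batch: 11−5=6 passes and 8−5=3 failures.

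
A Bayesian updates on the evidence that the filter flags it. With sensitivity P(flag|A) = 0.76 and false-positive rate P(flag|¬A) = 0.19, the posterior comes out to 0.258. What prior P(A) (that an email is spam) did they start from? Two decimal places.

P(A) = 0.08

Bayes' rule in odds form gives O(A|E) = O(A)·[P(E|A)/P(E|¬A)], hence O(A) = O(A|E)/LR.
Posterior odds = 0.258/(1−0.258) = 0.3477. LR = 0.76/0.19 = 4.0000.
Prior odds = 0.3477/4.0000 = 0.0869, so P(A) = 0.0869/(1+0.0869) ≈ 0.08.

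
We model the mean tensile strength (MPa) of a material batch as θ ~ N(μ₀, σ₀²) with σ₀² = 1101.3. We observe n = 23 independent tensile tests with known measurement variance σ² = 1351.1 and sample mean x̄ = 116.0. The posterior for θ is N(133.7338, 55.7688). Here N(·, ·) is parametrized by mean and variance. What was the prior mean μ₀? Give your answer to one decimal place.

With known observation variance, the Normal–Normal posterior has precision τ_n = τ₀ + n/σ² and mean μ_n = (τ₀μ₀ + (n/σ²)x̄)/τ_n.
Here τ₀ = 1/1101.3 = 0.000908 and τ_data = 23/1351.1 = 0.017023, so τ_n = 0.017931.
Rearranging for μ₀: μ₀ = (μ_n·τ_n − τ_data·x̄)/τ₀ = (133.7338·0.017931 − 0.017023·116.0) / 0.000908 = 0.423313/0.000908 ≈ 466.2.

μ₀ = 466.2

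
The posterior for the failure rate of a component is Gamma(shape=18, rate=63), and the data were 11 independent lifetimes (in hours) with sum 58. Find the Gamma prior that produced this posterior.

Gamma(shape=7, rate=5)

For an exponential likelihood with a Gamma(α, β) prior on the rate, n observations with total T give posterior Gamma(α+n, β+T).
So α = 18 − 11 = 7 and β = 63 − 58 = 5.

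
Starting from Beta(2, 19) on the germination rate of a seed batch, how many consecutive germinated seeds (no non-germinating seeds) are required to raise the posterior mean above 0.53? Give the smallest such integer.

After k germinated seeds and 0 non-germinating seeds the posterior is Beta(2+k, 19), with mean (2+k)/(2+19+k).
Set (2+k)/(21+k) > 0.53 and solve: k > (0.53·21 − 2)/(1 − 0.53) = 19.426.
The smallest integer exceeding 19.426 is 20, and checking k=20: (22)/(41) = 0.5366 > 0.53.

k = 20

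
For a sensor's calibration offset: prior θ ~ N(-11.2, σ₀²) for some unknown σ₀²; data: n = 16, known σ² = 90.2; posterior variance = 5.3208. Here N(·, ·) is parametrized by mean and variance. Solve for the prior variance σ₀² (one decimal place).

For the Normal–Normal model with known σ², precisions add: τ_n = τ₀ + n/σ².
So 1/σ₀² = 1/5.3208 − 16/90.2 = 0.187942 − 0.177384 = 0.010558.
Hence σ₀² = 1/0.010558 ≈ 94.7.

σ₀² = 94.7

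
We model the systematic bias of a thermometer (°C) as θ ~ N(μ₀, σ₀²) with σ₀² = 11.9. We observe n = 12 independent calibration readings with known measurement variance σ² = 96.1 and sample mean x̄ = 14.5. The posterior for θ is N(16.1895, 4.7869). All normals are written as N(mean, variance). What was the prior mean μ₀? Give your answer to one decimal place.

μ₀ = 18.7

With known observation variance, the Normal–Normal posterior has precision τ_n = τ₀ + n/σ² and mean μ_n = (τ₀μ₀ + (n/σ²)x̄)/τ_n.
Here τ₀ = 1/11.9 = 0.084034 and τ_data = 12/96.1 = 0.124870, so τ_n = 0.208904.
Rearranging for μ₀: μ₀ = (μ_n·τ_n − τ_data·x̄)/τ₀ = (16.1895·0.208904 − 0.124870·14.5) / 0.084034 = 1.571436/0.084034 ≈ 18.7.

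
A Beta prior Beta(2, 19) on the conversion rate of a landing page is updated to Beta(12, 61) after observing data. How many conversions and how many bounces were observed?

10 conversions and 42 bounces

Beta is conjugate to the binomial likelihood: posterior = Beta(α+s, β+f).
Match parameters: s=12−2=10, f=61−19=42.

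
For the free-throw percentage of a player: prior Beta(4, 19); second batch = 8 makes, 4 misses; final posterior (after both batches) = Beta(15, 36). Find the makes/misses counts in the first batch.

Because Beta–binomial updating is additive in the counts, the combined data contributed (α_post−α_prior, β_post−β_prior) successes and failures.
Total across both batches: 15−4=11 makes, 36−19=17 misses.
Subtract the second batch: 11−8=3 makes and 17−4=13 misses.

3 makes and 13 misses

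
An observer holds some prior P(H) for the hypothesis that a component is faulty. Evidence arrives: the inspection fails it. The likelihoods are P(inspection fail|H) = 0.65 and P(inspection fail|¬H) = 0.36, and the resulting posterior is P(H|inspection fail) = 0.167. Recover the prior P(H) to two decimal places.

P(H) = 0.10

In odds form, posterior odds = prior odds × likelihood ratio, so prior odds = posterior odds ÷ LR.
Posterior odds = 0.167/(1−0.167) = 0.2005. LR = 0.65/0.36 = 1.8056.
Prior odds = 0.2005/1.8056 = 0.1110, so P(H) = 0.1110/(1+0.1110) ≈ 0.10.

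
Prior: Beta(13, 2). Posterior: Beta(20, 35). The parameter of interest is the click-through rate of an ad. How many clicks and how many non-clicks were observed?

7 clicks and 33 non-clicks

Beta is conjugate to the binomial likelihood: posterior = Beta(α+s, β+f).
So s = 20 − 13 = 7 and f = 35 − 2 = 33.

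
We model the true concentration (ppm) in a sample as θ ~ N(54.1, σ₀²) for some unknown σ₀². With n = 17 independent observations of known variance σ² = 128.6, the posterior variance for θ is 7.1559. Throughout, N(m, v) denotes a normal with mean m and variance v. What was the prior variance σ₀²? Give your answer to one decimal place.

Posterior precision equals prior precision plus data precision: 1/σ_n² = 1/σ₀² + n/σ².
So 1/σ₀² = 1/7.1559 − 17/128.6 = 0.139745 − 0.132193 = 0.007552.
Hence σ₀² = 1/0.007552 ≈ 132.4.

σ₀² = 132.4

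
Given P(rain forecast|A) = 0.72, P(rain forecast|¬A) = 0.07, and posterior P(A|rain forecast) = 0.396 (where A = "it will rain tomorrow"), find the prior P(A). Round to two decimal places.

In odds form, posterior odds = prior odds × likelihood ratio, so prior odds = posterior odds ÷ LR.
Posterior odds = 0.396/(1−0.396) = 0.6556. LR = 0.72/0.07 = 10.2857.
Prior odds = 0.6556/10.2857 = 0.0637, so P(A) = 0.0637/(1+0.0637) ≈ 0.06.

P(A) = 0.06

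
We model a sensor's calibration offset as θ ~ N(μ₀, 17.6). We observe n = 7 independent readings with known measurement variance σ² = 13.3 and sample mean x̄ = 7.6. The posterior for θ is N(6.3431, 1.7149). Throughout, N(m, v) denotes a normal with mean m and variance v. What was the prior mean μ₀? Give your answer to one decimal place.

The posterior mean is a precision-weighted average: μ_n = (τ₀μ₀ + τ_data·x̄)/(τ₀+τ_data), with τ₀=1/σ₀² and τ_data=n/σ².
Here τ₀ = 1/17.6 = 0.056818 and τ_data = 7/13.3 = 0.526316, so τ_n = 0.583134.
Rearranging for μ₀: μ₀ = (μ_n·τ_n − τ_data·x̄)/τ₀ = (6.3431·0.583134 − 0.526316·7.6) / 0.056818 = -0.301124/0.056818 ≈ -5.3.

μ₀ = -5.3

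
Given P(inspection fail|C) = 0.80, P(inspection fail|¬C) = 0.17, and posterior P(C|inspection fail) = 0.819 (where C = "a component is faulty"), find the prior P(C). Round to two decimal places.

P(C) = 0.49

Bayes' rule in odds form gives O(C|E) = O(C)·[P(E|C)/P(E|¬C)], hence O(C) = O(C|E)/LR.
Posterior odds = 0.819/(1−0.819) = 4.5249. LR = 0.80/0.17 = 4.7059.
Prior odds = 4.5249/4.7059 = 0.9615, so P(C) = 0.9615/(1+0.9615) ≈ 0.49.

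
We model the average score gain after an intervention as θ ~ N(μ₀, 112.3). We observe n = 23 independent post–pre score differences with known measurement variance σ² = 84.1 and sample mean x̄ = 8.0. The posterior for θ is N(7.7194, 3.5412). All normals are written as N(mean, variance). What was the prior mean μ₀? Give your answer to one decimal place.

μ₀ = -0.9

The posterior mean is a precision-weighted average: μ_n = (τ₀μ₀ + τ_data·x̄)/(τ₀+τ_data), with τ₀=1/σ₀² and τ_data=n/σ².
Here τ₀ = 1/112.3 = 0.008905 and τ_data = 23/84.1 = 0.273484, so τ_n = 0.282389.
Rearranging for μ₀: μ₀ = (μ_n·τ_n − τ_data·x̄)/τ₀ = (7.7194·0.282389 − 0.273484·8.0) / 0.008905 = -0.007998/0.008905 ≈ -0.9.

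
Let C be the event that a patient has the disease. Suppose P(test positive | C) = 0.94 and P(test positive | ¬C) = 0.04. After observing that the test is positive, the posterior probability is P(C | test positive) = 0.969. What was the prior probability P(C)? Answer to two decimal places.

P(C) = 0.57

Bayes' rule in odds form gives O(C|E) = O(C)·[P(E|C)/P(E|¬C)], hence O(C) = O(C|E)/LR.
Posterior odds = 0.969/(1−0.969) = 31.2581. LR = 0.94/0.04 = 23.5000.
Prior odds = 31.2581/23.5000 = 1.3301, so P(C) = 1.3301/(1+1.3301) ≈ 0.57.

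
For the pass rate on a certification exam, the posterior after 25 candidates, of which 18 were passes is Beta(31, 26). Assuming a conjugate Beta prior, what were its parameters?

Beta(13, 19)

A Beta(α, β) prior with s successes and f failures in binomial data gives a Beta(α+s, β+f) posterior.
Subtract the data counts: 31−18=13, 26−7=19.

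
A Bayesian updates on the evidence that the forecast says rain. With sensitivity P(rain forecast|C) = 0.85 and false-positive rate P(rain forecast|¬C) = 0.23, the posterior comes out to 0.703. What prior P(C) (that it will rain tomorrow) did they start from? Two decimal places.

P(C) = 0.39

Bayes' rule in odds form gives O(C|E) = O(C)·[P(E|C)/P(E|¬C)], hence O(C) = O(C|E)/LR.
Posterior odds = 0.703/(1−0.703) = 2.3670. LR = 0.85/0.23 = 3.6957.
Prior odds = 2.3670/3.6957 = 0.6405, so P(C) = 0.6405/(1+0.6405) ≈ 0.39.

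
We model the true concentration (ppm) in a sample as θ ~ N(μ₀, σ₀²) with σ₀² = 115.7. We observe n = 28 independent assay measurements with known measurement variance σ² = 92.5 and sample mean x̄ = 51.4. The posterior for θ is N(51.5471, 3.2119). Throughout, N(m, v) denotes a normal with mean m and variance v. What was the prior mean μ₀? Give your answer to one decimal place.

The posterior mean is a precision-weighted average: μ_n = (τ₀μ₀ + τ_data·x̄)/(τ₀+τ_data), with τ₀=1/σ₀² and τ_data=n/σ².
Here τ₀ = 1/115.7 = 0.008643 and τ_data = 28/92.5 = 0.302703, so τ_n = 0.311346.
Rearranging for μ₀: μ₀ = (μ_n·τ_n − τ_data·x̄)/τ₀ = (51.5471·0.311346 − 0.302703·51.4) / 0.008643 = 0.490049/0.008643 ≈ 56.7.

μ₀ = 56.7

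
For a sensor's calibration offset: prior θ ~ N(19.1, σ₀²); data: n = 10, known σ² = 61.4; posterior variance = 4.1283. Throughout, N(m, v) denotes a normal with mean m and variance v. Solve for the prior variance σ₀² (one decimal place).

σ₀² = 12.6

Posterior precision equals prior precision plus data precision: 1/σ_n² = 1/σ₀² + n/σ².
So 1/σ₀² = 1/4.1283 − 10/61.4 = 0.242230 − 0.162866 = 0.079364.
Hence σ₀² = 1/0.079364 ≈ 12.6.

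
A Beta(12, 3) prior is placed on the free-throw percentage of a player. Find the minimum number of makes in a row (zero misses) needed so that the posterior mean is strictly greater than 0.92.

After k makes and 0 misses the posterior is Beta(12+k, 3), with mean (12+k)/(12+3+k).
Set (12+k)/(15+k) > 0.92 and solve: k > (0.92·15 − 12)/(1 − 0.92) = 22.500.
The smallest integer exceeding 22.500 is 23, and checking k=23: (35)/(38) = 0.9211 > 0.92.

k = 23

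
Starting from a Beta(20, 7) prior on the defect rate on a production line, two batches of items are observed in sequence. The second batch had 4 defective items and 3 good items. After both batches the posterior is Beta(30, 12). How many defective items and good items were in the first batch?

6 defective items and 2 good items

Because Beta–binomial updating is additive in the counts, the combined data contributed (α_post−α_prior, β_post−β_prior) successes and failures.
Total across both batches: 30−20=10 defective items, 12−7=5 good items.
Subtract the second batch: 10−4=6 defective items and 5−3=2 good items.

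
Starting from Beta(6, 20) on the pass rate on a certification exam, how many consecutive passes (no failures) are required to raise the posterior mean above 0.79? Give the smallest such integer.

k = 70

After k passes and 0 failures the posterior is Beta(6+k, 20), with mean (6+k)/(6+20+k).
Set (6+k)/(26+k) > 0.79 and solve: k > (0.79·26 − 6)/(1 − 0.79) = 69.238.
The smallest integer exceeding 69.238 is 70.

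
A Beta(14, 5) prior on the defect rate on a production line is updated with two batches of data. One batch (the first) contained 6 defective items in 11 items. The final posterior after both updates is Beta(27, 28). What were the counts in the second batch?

Sequential conjugate updates are equivalent to a single update on the pooled data, so total successes = posterior α − prior α and total failures = posterior β − prior β.
Total across both batches: 27−14=13 defective items, 28−5=23 good items.
Subtract the first batch: 13−6=7 defective items and 23−5=18 good items.

7 defective items and 18 good items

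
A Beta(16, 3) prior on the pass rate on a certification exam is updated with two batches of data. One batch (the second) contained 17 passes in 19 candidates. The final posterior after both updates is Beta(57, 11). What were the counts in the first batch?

Sequential conjugate updates are equivalent to a single update on the pooled data, so total successes = posterior α − prior α and total failures = posterior β − prior β.
Total across both batches: 57−16=41 passes, 11−3=8 failures.
Subtract the second batch: 41−17=24 passes and 8−2=6 failures.

24 passes and 6 failures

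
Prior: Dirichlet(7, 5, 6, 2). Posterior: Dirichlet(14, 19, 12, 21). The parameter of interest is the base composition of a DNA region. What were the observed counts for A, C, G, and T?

counts (7, 14, 6, 19)

For a Dirichlet(α) prior with multinomial counts c, the posterior is Dirichlet(α + c) componentwise.
Counts are posterior − prior componentwise: 14−7=7, 19−5=14, 12−6=6, 21−2=19.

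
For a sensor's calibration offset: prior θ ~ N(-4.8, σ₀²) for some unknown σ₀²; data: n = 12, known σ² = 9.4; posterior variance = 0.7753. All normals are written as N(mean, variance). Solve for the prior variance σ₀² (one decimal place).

For the Normal–Normal model with known σ², precisions add: τ_n = τ₀ + n/σ².
So 1/σ₀² = 1/0.7753 − 12/9.4 = 1.289823 − 1.276596 = 0.013227.
Hence σ₀² = 1/0.013227 ≈ 75.6.

σ₀² = 75.6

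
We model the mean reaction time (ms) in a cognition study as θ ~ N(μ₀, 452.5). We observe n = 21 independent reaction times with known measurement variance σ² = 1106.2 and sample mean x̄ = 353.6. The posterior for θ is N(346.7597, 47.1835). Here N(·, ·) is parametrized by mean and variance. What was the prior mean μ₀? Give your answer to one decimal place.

With known observation variance, the Normal–Normal posterior has precision τ_n = τ₀ + n/σ² and mean μ_n = (τ₀μ₀ + (n/σ²)x̄)/τ_n.
Here τ₀ = 1/452.5 = 0.002210 and τ_data = 21/1106.2 = 0.018984, so τ_n = 0.021194.
Rearranging for μ₀: μ₀ = (μ_n·τ_n − τ_data·x̄)/τ₀ = (346.7597·0.021194 − 0.018984·353.6) / 0.002210 = 0.636483/0.002210 ≈ 288.0.

μ₀ = 288.0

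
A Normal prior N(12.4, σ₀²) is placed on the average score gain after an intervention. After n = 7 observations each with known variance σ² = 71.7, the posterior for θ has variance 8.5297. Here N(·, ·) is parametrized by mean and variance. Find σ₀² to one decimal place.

σ₀² = 51.0

For the Normal–Normal model with known σ², precisions add: τ_n = τ₀ + n/σ².
So 1/σ₀² = 1/8.5297 − 7/71.7 = 0.117237 − 0.097629 = 0.019608.
Hence σ₀² = 1/0.019608 ≈ 51.0.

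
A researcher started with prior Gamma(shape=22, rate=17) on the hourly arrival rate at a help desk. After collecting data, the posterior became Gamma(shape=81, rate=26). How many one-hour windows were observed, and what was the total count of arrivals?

Gamma–Poisson conjugacy: posterior shape = α + Σxᵢ, posterior rate = β + n.
Matching: Σxᵢ = 81 − 22 = 59 and n = 26 − 17 = 9.

n = 9 one-hour windows with total 59 arrivals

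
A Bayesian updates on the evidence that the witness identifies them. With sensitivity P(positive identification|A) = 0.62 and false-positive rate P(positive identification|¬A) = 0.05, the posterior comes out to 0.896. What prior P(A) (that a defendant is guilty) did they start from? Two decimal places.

In odds form, posterior odds = prior odds × likelihood ratio, so prior odds = posterior odds ÷ LR.
Posterior odds = 0.896/(1−0.896) = 8.6154. LR = 0.62/0.05 = 12.4000.
Prior odds = 8.6154/12.4000 = 0.6948, so P(A) = 0.6948/(1+0.6948) ≈ 0.41.

P(A) = 0.41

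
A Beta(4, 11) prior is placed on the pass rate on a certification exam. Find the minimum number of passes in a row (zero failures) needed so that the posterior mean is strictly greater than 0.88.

k = 77

After k passes and 0 failures the posterior is Beta(4+k, 11), with mean (4+k)/(4+11+k).
Set (4+k)/(15+k) > 0.88 and solve: k > (0.88·15 − 4)/(1 − 0.88) = 76.667.
The smallest integer exceeding 76.667 is 77, and checking k=77: (81)/(92) = 0.8804 > 0.88.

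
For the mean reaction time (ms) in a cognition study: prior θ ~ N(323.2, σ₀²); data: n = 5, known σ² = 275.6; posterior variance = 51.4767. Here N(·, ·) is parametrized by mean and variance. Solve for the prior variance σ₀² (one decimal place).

σ₀² = 778.8

For the Normal–Normal model with known σ², precisions add: τ_n = τ₀ + n/σ².
So 1/σ₀² = 1/51.4767 − 5/275.6 = 0.019426 − 0.018142 = 0.001284.
Hence σ₀² = 1/0.001284 ≈ 778.8.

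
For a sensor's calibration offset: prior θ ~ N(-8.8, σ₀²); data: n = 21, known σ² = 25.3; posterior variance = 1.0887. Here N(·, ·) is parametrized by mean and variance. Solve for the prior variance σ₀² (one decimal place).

σ₀² = 11.3

For the Normal–Normal model with known σ², precisions add: τ_n = τ₀ + n/σ².
So 1/σ₀² = 1/1.0887 − 21/25.3 = 0.918527 − 0.830040 = 0.088487.
Hence σ₀² = 1/0.088487 ≈ 11.3.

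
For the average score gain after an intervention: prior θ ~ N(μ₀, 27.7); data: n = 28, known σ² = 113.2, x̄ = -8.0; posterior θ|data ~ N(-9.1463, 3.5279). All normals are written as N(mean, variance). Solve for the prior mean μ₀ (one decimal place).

μ₀ = -17.0

The posterior mean is a precision-weighted average: μ_n = (τ₀μ₀ + τ_data·x̄)/(τ₀+τ_data), with τ₀=1/σ₀² and τ_data=n/σ².
Here τ₀ = 1/27.7 = 0.036101 and τ_data = 28/113.2 = 0.247350, so τ_n = 0.283451.
Rearranging for μ₀: μ₀ = (μ_n·τ_n − τ_data·x̄)/τ₀ = (-9.1463·0.283451 − 0.247350·-8.0) / 0.036101 = -0.613728/0.036101 ≈ -17.0.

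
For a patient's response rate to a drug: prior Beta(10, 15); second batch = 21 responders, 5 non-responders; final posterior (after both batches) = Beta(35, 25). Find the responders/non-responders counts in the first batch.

4 responders and 5 non-responders

Sequential conjugate updates are equivalent to a single update on the pooled data, so total successes = posterior α − prior α and total failures = posterior β − prior β.
Total across both batches: 35−10=25 responders, 25−15=10 non-responders.
Subtract the second batch: 25−21=4 responders and 10−5=5 non-responders.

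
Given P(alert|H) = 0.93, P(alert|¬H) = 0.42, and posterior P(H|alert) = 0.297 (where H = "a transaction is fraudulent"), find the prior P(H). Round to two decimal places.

P(H) = 0.16

In odds form, posterior odds = prior odds × likelihood ratio, so prior odds = posterior odds ÷ LR.
Posterior odds = 0.297/(1−0.297) = 0.4225. LR = 0.93/0.42 = 2.2143.
Prior odds = 0.4225/2.2143 = 0.1908, so P(H) = 0.1908/(1+0.1908) ≈ 0.16.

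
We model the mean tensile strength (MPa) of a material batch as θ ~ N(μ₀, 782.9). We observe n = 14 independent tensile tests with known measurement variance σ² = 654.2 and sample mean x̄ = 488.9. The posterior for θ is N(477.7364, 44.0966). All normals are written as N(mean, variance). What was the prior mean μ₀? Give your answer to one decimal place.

The posterior mean is a precision-weighted average: μ_n = (τ₀μ₀ + τ_data·x̄)/(τ₀+τ_data), with τ₀=1/σ₀² and τ_data=n/σ².
Here τ₀ = 1/782.9 = 0.001277 and τ_data = 14/654.2 = 0.021400, so τ_n = 0.022677.
Rearranging for μ₀: μ₀ = (μ_n·τ_n − τ_data·x̄)/τ₀ = (477.7364·0.022677 − 0.021400·488.9) / 0.001277 = 0.371168/0.001277 ≈ 290.7.

μ₀ = 290.7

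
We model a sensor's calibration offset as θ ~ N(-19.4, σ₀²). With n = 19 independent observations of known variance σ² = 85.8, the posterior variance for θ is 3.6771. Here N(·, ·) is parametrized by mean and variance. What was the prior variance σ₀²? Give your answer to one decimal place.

Posterior precision equals prior precision plus data precision: 1/σ_n² = 1/σ₀² + n/σ².
So 1/σ₀² = 1/3.6771 − 19/85.8 = 0.271953 − 0.221445 = 0.050508.
Hence σ₀² = 1/0.050508 ≈ 19.8.

σ₀² = 19.8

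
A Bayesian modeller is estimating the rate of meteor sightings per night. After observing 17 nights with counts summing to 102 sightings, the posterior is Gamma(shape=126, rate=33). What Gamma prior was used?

Gamma–Poisson conjugacy: posterior shape = α + Σxᵢ, posterior rate = β + n.
So α = 126 − 102 = 24 and β = 33 − 17 = 16.

Gamma(shape=24, rate=16)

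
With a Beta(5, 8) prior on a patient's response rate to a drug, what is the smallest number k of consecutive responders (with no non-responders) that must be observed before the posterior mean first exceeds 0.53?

After k responders and 0 non-responders the posterior is Beta(5+k, 8), with mean (5+k)/(5+8+k).
Set (5+k)/(13+k) > 0.53 and solve: k > (0.53·13 − 5)/(1 − 0.53) = 4.021.
The smallest integer exceeding 4.021 is 5.

k = 5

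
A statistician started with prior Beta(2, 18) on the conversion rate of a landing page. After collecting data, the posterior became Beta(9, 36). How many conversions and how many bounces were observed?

Under Beta–binomial conjugacy the posterior parameters are (a+s, b+f).
Match parameters: s=9−2=7, f=36−18=18.

7 conversions and 18 bounces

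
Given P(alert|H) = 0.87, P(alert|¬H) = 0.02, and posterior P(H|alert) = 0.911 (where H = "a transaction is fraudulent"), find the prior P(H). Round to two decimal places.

P(H) = 0.19

Bayes' rule in odds form gives O(H|E) = O(H)·[P(E|H)/P(E|¬H)], hence O(H) = O(H|E)/LR.
Posterior odds = 0.911/(1−0.911) = 10.2360. LR = 0.87/0.02 = 43.5000.
Prior odds = 10.2360/43.5000 = 0.2353, so P(H) = 0.2353/(1+0.2353) ≈ 0.19.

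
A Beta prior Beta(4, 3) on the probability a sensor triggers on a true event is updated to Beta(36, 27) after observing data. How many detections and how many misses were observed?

Under Beta–binomial conjugacy the posterior parameters are (α+s, β+f).
Match parameters: s=36−4=32, f=27−3=24.

32 detections and 24 misses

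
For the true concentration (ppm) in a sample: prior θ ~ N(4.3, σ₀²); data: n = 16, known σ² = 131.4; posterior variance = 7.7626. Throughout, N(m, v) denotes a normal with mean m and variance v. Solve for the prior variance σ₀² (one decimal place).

For the Normal–Normal model with known σ², precisions add: τ_n = τ₀ + n/σ².
So 1/σ₀² = 1/7.7626 − 16/131.4 = 0.128823 − 0.121766 = 0.007057.
Hence σ₀² = 1/0.007057 ≈ 141.7.

σ₀² = 141.7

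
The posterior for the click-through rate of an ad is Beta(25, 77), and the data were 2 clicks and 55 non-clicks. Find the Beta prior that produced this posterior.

A Beta(a, b) prior with s successes and f failures in binomial data gives a Beta(a+s, b+f) posterior.
So a = 25 − 2 = 23 and b = 77 − 55 = 22.

Beta(23, 22)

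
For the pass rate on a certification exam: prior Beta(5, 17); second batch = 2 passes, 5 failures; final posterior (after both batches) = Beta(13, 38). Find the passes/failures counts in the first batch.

6 passes and 16 failures

Sequential conjugate updates are equivalent to a single update on the pooled data, so total successes = posterior α − prior α and total failures = posterior β − prior β.
Total across both batches: 13−5=8 passes, 38−17=21 failures.
Subtract the second batch: 8−2=6 passes and 21−5=16 failures.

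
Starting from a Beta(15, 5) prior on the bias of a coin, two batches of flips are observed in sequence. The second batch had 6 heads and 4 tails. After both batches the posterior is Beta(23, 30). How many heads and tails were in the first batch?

2 heads and 21 tails

Because Beta–binomial updating is additive in the counts, the combined data contributed (α_post−α_prior, β_post−β_prior) successes and failures.
Total across both batches: 23−15=8 heads, 30−5=25 tails.
Subtract the second batch: 8−6=2 heads and 25−4=21 tails.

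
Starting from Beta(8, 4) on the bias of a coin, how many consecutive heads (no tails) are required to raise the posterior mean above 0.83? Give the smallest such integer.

k = 12

After k heads and 0 tails the posterior is Beta(8+k, 4), with mean (8+k)/(8+4+k).
Set (8+k)/(12+k) > 0.83 and solve: k > (0.83·12 − 8)/(1 − 0.83) = 11.529.
The smallest integer exceeding 11.529 is 12.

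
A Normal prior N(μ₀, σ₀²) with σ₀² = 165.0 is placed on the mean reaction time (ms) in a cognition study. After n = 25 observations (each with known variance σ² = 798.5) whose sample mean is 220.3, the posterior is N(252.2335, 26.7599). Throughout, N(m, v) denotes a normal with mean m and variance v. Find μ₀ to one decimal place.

μ₀ = 417.2

The posterior mean is a precision-weighted average: μ_n = (τ₀μ₀ + τ_data·x̄)/(τ₀+τ_data), with τ₀=1/σ₀² and τ_data=n/σ².
Here τ₀ = 1/165.0 = 0.006061 and τ_data = 25/798.5 = 0.031309, so τ_n = 0.037370.
Rearranging for μ₀: μ₀ = (μ_n·τ_n − τ_data·x̄)/τ₀ = (252.2335·0.037370 − 0.031309·220.3) / 0.006061 = 2.528593/0.006061 ≈ 417.2.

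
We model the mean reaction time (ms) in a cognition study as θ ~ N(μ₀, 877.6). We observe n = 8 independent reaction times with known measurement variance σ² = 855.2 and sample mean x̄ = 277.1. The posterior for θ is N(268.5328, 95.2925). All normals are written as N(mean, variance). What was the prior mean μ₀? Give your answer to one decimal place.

μ₀ = 198.2

With known observation variance, the Normal–Normal posterior has precision τ_n = τ₀ + n/σ² and mean μ_n = (τ₀μ₀ + (n/σ²)x̄)/τ_n.
Here τ₀ = 1/877.6 = 0.001139 and τ_data = 8/855.2 = 0.009355, so τ_n = 0.010494.
Rearranging for μ₀: μ₀ = (μ_n·τ_n − τ_data·x̄)/τ₀ = (268.5328·0.010494 − 0.009355·277.1) / 0.001139 = 0.225713/0.001139 ≈ 198.2.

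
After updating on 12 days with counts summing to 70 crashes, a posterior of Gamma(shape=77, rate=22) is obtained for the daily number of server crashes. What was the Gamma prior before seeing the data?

Gamma(shape=7, rate=10)

A Gamma(α, β) prior (rate parametrization) on a Poisson rate with n observations summing to S gives posterior Gamma(α+S, β+n).
So α = 77 − 70 = 7 and β = 22 − 12 = 10.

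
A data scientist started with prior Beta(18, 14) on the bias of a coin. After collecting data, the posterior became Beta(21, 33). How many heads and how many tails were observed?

3 heads and 19 tails

Under Beta–binomial conjugacy the posterior parameters are (a+s, b+f).
Match parameters: s=21−18=3, f=33−14=19.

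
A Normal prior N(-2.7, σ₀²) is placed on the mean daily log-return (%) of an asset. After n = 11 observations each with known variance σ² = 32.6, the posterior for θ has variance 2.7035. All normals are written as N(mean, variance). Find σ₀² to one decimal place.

Posterior precision equals prior precision plus data precision: 1/σ_n² = 1/σ₀² + n/σ².
So 1/σ₀² = 1/2.7035 − 11/32.6 = 0.369891 − 0.337423 = 0.032468.
Hence σ₀² = 1/0.032468 ≈ 30.8.

σ₀² = 30.8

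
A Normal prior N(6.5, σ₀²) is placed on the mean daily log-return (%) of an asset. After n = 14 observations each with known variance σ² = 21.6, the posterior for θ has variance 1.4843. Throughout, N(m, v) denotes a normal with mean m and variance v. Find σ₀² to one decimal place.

For the Normal–Normal model with known σ², precisions add: τ_n = τ₀ + n/σ².
So 1/σ₀² = 1/1.4843 − 14/21.6 = 0.673718 − 0.648148 = 0.025570.
Hence σ₀² = 1/0.025570 ≈ 39.1.

σ₀² = 39.1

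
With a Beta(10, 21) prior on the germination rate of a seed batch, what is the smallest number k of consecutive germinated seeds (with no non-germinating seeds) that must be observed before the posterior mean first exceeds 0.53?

k = 14

After k germinated seeds and 0 non-germinating seeds the posterior is Beta(10+k, 21), with mean (10+k)/(10+21+k).
Set (10+k)/(31+k) > 0.53 and solve: k > (0.53·31 − 10)/(1 − 0.53) = 13.681.
The smallest integer exceeding 13.681 is 14.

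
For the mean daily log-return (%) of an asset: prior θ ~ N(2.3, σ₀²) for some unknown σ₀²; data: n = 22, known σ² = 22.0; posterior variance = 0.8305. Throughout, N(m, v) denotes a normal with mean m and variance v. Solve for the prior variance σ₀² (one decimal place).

σ₀² = 4.9

Posterior precision equals prior precision plus data precision: 1/σ_n² = 1/σ₀² + n/σ².
So 1/σ₀² = 1/0.8305 − 22/22.0 = 1.204094 − 1.000000 = 0.204094.
Hence σ₀² = 1/0.204094 ≈ 4.9.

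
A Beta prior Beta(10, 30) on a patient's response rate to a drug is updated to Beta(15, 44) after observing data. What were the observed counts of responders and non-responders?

5 responders and 14 non-responders

Under Beta–binomial conjugacy the posterior parameters are (a+s, b+f).
So s = 15 − 10 = 5 and f = 44 − 30 = 14.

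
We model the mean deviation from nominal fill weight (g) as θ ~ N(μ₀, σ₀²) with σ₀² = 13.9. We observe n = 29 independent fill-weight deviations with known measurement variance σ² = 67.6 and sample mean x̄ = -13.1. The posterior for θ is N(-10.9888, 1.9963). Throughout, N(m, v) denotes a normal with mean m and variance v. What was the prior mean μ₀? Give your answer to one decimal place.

With known observation variance, the Normal–Normal posterior has precision τ_n = τ₀ + n/σ² and mean μ_n = (τ₀μ₀ + (n/σ²)x̄)/τ_n.
Here τ₀ = 1/13.9 = 0.071942 and τ_data = 29/67.6 = 0.428994, so τ_n = 0.500936.
Rearranging for μ₀: μ₀ = (μ_n·τ_n − τ_data·x̄)/τ₀ = (-10.9888·0.500936 − 0.428994·-13.1) / 0.071942 = 0.115136/0.071942 ≈ 1.6.

μ₀ = 1.6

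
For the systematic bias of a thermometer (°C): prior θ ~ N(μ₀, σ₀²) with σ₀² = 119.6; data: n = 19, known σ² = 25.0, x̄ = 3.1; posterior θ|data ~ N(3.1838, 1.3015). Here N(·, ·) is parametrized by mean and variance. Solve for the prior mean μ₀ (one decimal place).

With known observation variance, the Normal–Normal posterior has precision τ_n = τ₀ + n/σ² and mean μ_n = (τ₀μ₀ + (n/σ²)x̄)/τ_n.
Here τ₀ = 1/119.6 = 0.008361 and τ_data = 19/25.0 = 0.760000, so τ_n = 0.768361.
Rearranging for μ₀: μ₀ = (μ_n·τ_n − τ_data·x̄)/τ₀ = (3.1838·0.768361 − 0.760000·3.1) / 0.008361 = 0.090308/0.008361 ≈ 10.8.

μ₀ = 10.8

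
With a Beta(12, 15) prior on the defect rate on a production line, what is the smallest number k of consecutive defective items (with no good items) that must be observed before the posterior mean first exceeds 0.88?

After k defective items and 0 good items the posterior is Beta(12+k, 15), with mean (12+k)/(12+15+k).
Set (12+k)/(27+k) > 0.88 and solve: k > (0.88·27 − 12)/(1 − 0.88) = 98.000.
The smallest integer exceeding 98.000 is 99.

k = 99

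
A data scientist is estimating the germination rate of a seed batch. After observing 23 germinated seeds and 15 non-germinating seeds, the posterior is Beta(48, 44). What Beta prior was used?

A Beta(α, β) prior with s successes and f failures in binomial data gives a Beta(α+s, β+f) posterior.
So α = 48 − 23 = 25 and β = 44 − 15 = 29.

Beta(25, 29)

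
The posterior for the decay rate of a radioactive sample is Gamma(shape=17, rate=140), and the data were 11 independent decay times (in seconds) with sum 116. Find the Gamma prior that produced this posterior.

Gamma(shape=6, rate=24)

Gamma–exponential conjugacy: posterior shape = α + n, posterior rate = β + Σtᵢ.
So α = 17 − 11 = 6 and β = 140 − 116 = 24.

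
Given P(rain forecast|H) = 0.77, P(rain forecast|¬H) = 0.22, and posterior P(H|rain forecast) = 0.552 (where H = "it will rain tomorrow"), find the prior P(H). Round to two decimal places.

Bayes' rule in odds form gives O(H|E) = O(H)·[P(E|H)/P(E|¬H)], hence O(H) = O(H|E)/LR.
Posterior odds = 0.552/(1−0.552) = 1.2321. LR = 0.77/0.22 = 3.5000.
Prior odds = 1.2321/3.5000 = 0.3520, so P(H) = 0.3520/(1+0.3520) ≈ 0.26.

P(H) = 0.26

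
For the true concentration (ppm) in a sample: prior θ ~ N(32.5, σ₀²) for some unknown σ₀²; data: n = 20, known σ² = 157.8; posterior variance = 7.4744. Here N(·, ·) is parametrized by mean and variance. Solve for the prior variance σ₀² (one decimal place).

Posterior precision equals prior precision plus data precision: 1/σ_n² = 1/σ₀² + n/σ².
So 1/σ₀² = 1/7.4744 − 20/157.8 = 0.133790 − 0.126743 = 0.007047.
Hence σ₀² = 1/0.007047 ≈ 141.9.

σ₀² = 141.9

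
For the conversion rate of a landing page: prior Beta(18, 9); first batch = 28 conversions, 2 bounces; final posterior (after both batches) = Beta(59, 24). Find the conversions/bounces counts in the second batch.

13 conversions and 13 bounces

Because Beta–binomial updating is additive in the counts, the combined data contributed (α_post−α_prior, β_post−β_prior) successes and failures.
Total across both batches: 59−18=41 conversions, 24−9=15 bounces.
Subtract the first batch: 41−28=13 conversions and 15−2=13 bounces.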